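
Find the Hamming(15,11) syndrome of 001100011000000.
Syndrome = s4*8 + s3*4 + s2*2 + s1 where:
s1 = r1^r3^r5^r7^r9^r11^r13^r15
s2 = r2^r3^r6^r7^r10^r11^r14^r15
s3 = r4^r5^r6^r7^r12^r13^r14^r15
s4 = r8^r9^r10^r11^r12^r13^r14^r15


s1=0, s2=1, s3=1, s4=0

Syndrome = 6 (error at position 6)


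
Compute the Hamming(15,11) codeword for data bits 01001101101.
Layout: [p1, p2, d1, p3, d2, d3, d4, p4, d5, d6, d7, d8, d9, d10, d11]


Parity bits: p1=0, p2=0, p3=0, p4=1

000010011101101


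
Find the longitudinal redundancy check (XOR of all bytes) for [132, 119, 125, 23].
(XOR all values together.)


XOR chain: 132 ^ 119 ^ 125 ^ 23 = 153

153


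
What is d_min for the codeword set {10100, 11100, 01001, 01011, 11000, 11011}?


Comparing all pairs, minimum distance: 1
Can detect 0 errors, correct 0 errors

1


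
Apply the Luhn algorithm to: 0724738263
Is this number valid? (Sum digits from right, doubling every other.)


Luhn sum = 38
38 mod 10 = 8

Invalid (Luhn sum mod 10 = 8)


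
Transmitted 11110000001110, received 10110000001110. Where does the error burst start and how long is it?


XOR: 01000000000000

Burst at position 1, length 1


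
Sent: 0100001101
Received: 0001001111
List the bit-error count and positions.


XOR: 0101000010

3 error(s) at position(s): 1, 3, 8


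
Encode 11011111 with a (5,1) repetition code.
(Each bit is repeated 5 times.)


Each bit -> 5 copies

1111111111000001111111111111111111111111


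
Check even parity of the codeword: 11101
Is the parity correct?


Number of 1s: 4

Yes, parity is correct (4 ones)


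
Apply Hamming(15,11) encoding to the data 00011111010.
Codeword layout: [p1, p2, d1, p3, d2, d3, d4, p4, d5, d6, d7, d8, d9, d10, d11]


Parity bits: p1=1, p2=0, p3=1, p4=1

100100111111010


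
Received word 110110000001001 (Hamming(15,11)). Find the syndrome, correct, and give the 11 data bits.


Syndrome = 1: error at position 1

Data: 01000001001 (corrected bit 1)


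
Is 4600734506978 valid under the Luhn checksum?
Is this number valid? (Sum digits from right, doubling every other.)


Luhn sum = 50
50 mod 10 = 0

Valid (Luhn sum mod 10 = 0)


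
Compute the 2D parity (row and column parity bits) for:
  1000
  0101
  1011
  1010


Row parities: 1010
Column parities: 1100

Row P: 1010, Col P: 1100, Corner: 0


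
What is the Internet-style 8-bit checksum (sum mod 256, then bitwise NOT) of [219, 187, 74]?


Sum = 480 mod 256 = 224
Complement = 31

31


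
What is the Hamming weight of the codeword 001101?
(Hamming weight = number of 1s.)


Counting 1s in 001101

3


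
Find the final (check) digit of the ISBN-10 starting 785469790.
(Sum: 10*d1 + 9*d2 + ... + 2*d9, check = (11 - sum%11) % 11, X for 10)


Weighted sum: 346
346 mod 11 = 5

Check digit: 6


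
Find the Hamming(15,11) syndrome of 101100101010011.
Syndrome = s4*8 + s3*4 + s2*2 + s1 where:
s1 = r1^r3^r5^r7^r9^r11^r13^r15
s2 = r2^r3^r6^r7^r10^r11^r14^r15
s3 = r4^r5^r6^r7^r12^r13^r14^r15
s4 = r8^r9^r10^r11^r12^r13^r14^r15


s1=0, s2=1, s3=0, s4=0

Syndrome = 2 (error at position 2)


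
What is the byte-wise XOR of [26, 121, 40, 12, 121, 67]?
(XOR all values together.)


XOR chain: 26 ^ 121 ^ 40 ^ 12 ^ 121 ^ 67 = 125

125


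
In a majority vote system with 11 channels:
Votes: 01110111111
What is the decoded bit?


Ones: 9 out of 11
Threshold: 6

1 (9/11 voted 1)


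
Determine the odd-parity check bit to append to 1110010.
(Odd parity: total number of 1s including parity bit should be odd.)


Number of 1s in data: 4
Parity bit: 1

1


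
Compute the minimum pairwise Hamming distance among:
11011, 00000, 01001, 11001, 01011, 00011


Comparing all pairs, minimum distance: 1
Can detect 0 errors, correct 0 errors

1


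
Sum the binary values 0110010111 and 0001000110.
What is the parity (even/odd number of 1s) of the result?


0110010111 = 407
0001000110 = 70
Sum = 477 = 111011101
1s count = 7

odd parity (7 ones in 111011101)


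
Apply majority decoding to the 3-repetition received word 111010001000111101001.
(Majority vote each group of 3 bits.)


Groups: 111, 010, 001, 000, 111, 101, 001
Majority votes: 1000110

1000110


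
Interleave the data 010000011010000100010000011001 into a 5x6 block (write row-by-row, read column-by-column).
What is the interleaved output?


Matrix:
  010000
  011010
  000100
  010000
  011001
Read columns: 000001101101001001000100000001

000001101101001001000100000001


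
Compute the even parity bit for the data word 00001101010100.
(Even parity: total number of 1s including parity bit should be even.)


Number of 1s in data: 5
Parity bit: 1

1


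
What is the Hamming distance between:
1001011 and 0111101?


XOR: 1110110
Count of 1s: 5

5


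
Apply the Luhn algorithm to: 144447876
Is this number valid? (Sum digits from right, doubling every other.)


Luhn sum = 49
49 mod 10 = 9

Invalid (Luhn sum mod 10 = 9)


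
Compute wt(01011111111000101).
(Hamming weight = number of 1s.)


Counting 1s in 01011111111000101

11


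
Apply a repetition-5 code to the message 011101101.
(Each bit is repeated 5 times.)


Each bit -> 5 copies

000001111111111111110000011111111110000011111


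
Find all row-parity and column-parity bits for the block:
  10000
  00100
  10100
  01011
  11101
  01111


Row parities: 110100
Column parities: 11001

Row P: 110100, Col P: 11001, Corner: 1


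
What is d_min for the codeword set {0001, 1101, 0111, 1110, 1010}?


Comparing all pairs, minimum distance: 1
Can detect 0 errors, correct 0 errors

1


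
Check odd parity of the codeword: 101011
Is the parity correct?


Number of 1s: 4

No, parity error (4 ones)


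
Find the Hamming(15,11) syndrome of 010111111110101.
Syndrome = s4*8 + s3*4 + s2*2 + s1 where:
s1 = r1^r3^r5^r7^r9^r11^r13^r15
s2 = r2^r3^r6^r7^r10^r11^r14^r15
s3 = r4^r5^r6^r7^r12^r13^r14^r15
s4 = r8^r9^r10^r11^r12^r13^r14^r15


s1=0, s2=0, s3=0, s4=0

Syndrome = 0 (no error)


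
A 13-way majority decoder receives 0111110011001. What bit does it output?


Ones: 8 out of 13
Threshold: 7

1 (8/13 voted 1)


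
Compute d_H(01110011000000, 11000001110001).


XOR: 10110010110001
Count of 1s: 7

7


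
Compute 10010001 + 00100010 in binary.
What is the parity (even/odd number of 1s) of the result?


10010001 = 145
00100010 = 34
Sum = 179 = 10110011
1s count = 5

odd parity (5 ones in 10110011)


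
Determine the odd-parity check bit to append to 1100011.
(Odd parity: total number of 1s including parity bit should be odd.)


Number of 1s in data: 4
Parity bit: 1

1


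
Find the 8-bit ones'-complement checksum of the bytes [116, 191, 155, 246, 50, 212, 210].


Sum = 1180 mod 256 = 156
Complement = 99

99


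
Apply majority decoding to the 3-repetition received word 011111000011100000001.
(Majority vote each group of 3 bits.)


Groups: 011, 111, 000, 011, 100, 000, 001
Majority votes: 1101000

1101000


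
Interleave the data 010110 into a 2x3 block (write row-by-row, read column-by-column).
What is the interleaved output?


Matrix:
  010
  110
Read columns: 011100

011100


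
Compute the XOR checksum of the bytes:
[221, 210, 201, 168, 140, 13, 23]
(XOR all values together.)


XOR chain: 221 ^ 210 ^ 201 ^ 168 ^ 140 ^ 13 ^ 23 = 248

248


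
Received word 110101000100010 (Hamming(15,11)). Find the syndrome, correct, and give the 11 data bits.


Syndrome = 5: error at position 5

Data: 01100100010 (corrected bit 5)


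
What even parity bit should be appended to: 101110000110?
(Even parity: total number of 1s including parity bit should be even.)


Number of 1s in data: 6
Parity bit: 0

0


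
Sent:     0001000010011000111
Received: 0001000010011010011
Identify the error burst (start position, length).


XOR: 0000000000000010100

Burst at position 14, length 3


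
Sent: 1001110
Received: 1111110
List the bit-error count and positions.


XOR: 0110000

2 error(s) at position(s): 1, 2


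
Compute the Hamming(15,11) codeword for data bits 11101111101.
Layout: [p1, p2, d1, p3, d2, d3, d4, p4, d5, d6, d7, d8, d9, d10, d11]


Parity bits: p1=0, p2=1, p3=1, p4=0

011111001111101


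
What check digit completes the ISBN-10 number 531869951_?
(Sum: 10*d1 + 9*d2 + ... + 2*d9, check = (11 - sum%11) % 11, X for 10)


Weighted sum: 275
275 mod 11 = 0

Check digit: 0


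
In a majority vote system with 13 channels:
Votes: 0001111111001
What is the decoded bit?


Ones: 8 out of 13
Threshold: 7

1 (8/13 voted 1)


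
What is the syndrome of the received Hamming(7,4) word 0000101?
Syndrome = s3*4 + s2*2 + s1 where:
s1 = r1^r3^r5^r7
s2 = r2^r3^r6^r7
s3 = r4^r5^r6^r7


s1=0, s2=1, s3=0

Syndrome = 2 (error at position 2)


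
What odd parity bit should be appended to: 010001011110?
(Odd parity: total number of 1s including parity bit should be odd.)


Number of 1s in data: 6
Parity bit: 1

1


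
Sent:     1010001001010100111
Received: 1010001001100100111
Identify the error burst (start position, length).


XOR: 0000000000110000000

Burst at position 10, length 2


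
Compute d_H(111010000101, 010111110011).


XOR: 101101110110
Count of 1s: 8

8


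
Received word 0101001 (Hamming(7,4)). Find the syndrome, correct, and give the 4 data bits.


Syndrome = 1: error at position 1

Data: 0001 (corrected bit 1)


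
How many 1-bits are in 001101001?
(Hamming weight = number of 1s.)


Counting 1s in 001101001

4


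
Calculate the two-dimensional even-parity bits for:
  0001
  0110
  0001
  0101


Row parities: 1010
Column parities: 0011

Row P: 1010, Col P: 0011, Corner: 0


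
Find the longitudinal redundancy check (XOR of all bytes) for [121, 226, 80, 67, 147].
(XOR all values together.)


XOR chain: 121 ^ 226 ^ 80 ^ 67 ^ 147 = 27

27


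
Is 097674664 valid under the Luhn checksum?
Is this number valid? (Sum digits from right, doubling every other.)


Luhn sum = 47
47 mod 10 = 7

Invalid (Luhn sum mod 10 = 7)


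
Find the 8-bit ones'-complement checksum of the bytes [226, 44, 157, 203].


Sum = 630 mod 256 = 118
Complement = 137

137


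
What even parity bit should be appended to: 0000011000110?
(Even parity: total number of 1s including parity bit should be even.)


Number of 1s in data: 4
Parity bit: 0

0


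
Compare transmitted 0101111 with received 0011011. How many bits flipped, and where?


XOR: 0110100

3 error(s) at position(s): 1, 2, 4


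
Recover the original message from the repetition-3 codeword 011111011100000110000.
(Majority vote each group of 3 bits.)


Groups: 011, 111, 011, 100, 000, 110, 000
Majority votes: 1110010

1110010


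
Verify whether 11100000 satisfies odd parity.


Number of 1s: 3

Yes, parity is correct (3 ones)


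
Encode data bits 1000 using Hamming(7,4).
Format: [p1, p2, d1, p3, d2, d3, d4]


Parity bits: p1=1, p2=1, p3=0

1110000


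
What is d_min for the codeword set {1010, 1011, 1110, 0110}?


Comparing all pairs, minimum distance: 1
Can detect 0 errors, correct 0 errors

1


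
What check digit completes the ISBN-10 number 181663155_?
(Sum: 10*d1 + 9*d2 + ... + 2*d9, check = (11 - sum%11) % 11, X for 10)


Weighted sum: 212
212 mod 11 = 3

Check digit: 8


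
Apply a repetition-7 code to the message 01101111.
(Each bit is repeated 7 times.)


Each bit -> 7 copies

00000001111111111111100000001111111111111111111111111111


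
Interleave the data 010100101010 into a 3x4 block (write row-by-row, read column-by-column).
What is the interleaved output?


Matrix:
  0101
  0010
  1010
Read columns: 001100011100

001100011100


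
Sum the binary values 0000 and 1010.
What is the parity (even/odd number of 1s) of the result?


0000 = 0
1010 = 10
Sum = 10 = 1010
1s count = 2

even parity (2 ones in 1010)


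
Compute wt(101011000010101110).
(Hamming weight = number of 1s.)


Counting 1s in 101011000010101110

9


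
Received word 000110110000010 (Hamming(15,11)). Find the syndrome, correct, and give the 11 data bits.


Syndrome = 0: no error detected

Data: 01010000010 (no errors)


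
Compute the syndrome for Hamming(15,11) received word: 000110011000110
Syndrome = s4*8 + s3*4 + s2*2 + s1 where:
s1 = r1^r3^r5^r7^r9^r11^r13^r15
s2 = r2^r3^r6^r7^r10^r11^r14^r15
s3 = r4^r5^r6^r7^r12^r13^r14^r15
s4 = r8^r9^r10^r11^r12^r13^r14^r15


s1=1, s2=1, s3=0, s4=0

Syndrome = 3 (error at position 3)


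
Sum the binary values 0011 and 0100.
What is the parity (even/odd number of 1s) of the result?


0011 = 3
0100 = 4
Sum = 7 = 111
1s count = 3

odd parity (3 ones in 111)


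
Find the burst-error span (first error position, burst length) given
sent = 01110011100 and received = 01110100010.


XOR: 00000111110

Burst at position 5, length 5


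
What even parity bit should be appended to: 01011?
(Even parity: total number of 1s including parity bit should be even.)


Number of 1s in data: 3
Parity bit: 1

1


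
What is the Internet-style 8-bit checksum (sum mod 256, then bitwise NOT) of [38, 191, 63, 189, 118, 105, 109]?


Sum = 813 mod 256 = 45
Complement = 210

210


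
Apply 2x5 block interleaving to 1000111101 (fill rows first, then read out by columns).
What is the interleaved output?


Matrix:
  10001
  11101
Read columns: 1101010011

1101010011


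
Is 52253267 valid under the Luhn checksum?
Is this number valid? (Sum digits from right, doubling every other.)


Luhn sum = 30
30 mod 10 = 0

Valid (Luhn sum mod 10 = 0)


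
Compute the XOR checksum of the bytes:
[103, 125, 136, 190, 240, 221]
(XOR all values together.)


XOR chain: 103 ^ 125 ^ 136 ^ 190 ^ 240 ^ 221 = 1

1


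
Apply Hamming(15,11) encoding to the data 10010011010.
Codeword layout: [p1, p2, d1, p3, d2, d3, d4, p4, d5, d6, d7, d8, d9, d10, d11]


Parity bits: p1=1, p2=0, p3=1, p4=1

101100110011010


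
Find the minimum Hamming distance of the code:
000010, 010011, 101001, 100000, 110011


Comparing all pairs, minimum distance: 1
Can detect 0 errors, correct 0 errors

1


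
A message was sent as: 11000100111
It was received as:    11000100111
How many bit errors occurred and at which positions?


XOR: 00000000000

0 errors (received matches sent)


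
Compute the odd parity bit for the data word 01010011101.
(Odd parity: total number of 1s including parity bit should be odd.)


Number of 1s in data: 6
Parity bit: 1

1


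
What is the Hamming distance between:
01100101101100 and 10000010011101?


XOR: 11100111110001
Count of 1s: 9

9


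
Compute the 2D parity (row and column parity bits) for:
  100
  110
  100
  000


Row parities: 1010
Column parities: 110

Row P: 1010, Col P: 110, Corner: 0


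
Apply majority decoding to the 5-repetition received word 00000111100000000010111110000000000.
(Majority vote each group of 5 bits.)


Groups: 00000, 11110, 00000, 00010, 11111, 00000, 00000
Majority votes: 0100100

0100100


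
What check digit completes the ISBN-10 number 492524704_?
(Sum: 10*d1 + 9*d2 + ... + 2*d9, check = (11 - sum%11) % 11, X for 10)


Weighted sum: 240
240 mod 11 = 9

Check digit: 2


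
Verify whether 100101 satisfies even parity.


Number of 1s: 3

No, parity error (3 ones)


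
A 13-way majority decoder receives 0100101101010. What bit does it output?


Ones: 6 out of 13
Threshold: 7

0 (6/13 voted 1)


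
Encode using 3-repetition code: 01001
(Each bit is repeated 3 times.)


Each bit -> 3 copies

000111000000111


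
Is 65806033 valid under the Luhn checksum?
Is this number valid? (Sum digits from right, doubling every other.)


Luhn sum = 27
27 mod 10 = 7

Invalid (Luhn sum mod 10 = 7)


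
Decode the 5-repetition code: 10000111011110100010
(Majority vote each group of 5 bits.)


Groups: 10000, 11101, 11101, 00010
Majority votes: 0110

0110


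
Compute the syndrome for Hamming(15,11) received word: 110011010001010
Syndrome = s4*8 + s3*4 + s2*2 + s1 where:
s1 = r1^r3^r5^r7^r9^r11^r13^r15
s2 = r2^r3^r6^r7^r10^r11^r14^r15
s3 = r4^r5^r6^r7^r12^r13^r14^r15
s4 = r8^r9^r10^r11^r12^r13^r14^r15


s1=0, s2=1, s3=0, s4=1

Syndrome = 10 (error at position 10)


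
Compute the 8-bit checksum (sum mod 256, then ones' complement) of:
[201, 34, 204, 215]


Sum = 654 mod 256 = 142
Complement = 113

113


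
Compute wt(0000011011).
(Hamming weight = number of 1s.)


Counting 1s in 0000011011

4


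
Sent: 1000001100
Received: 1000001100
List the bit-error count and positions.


XOR: 0000000000

0 errors (received matches sent)


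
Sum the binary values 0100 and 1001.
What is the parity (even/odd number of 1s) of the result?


0100 = 4
1001 = 9
Sum = 13 = 1101
1s count = 3

odd parity (3 ones in 1101)


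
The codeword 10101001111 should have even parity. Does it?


Number of 1s: 7

No, parity error (7 ones)


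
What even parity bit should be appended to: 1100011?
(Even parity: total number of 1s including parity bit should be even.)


Number of 1s in data: 4
Parity bit: 0

0


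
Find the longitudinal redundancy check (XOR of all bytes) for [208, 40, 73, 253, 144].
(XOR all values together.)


XOR chain: 208 ^ 40 ^ 73 ^ 253 ^ 144 = 220

220


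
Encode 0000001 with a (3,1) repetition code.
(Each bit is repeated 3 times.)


Each bit -> 3 copies

000000000000000000111


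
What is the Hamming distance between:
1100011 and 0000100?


XOR: 1100111
Count of 1s: 5

5


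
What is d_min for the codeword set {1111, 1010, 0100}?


Comparing all pairs, minimum distance: 2
Can detect 1 errors, correct 0 errors

2


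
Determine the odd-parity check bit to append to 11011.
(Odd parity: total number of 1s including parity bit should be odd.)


Number of 1s in data: 4
Parity bit: 1

1


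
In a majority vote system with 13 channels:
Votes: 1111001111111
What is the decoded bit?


Ones: 11 out of 13
Threshold: 7

1 (11/13 voted 1)


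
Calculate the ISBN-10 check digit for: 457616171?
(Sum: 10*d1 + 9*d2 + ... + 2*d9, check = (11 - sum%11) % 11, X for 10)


Weighted sum: 246
246 mod 11 = 4

Check digit: 7


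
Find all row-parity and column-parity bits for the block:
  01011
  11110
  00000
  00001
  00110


Row parities: 10010
Column parities: 10010

Row P: 10010, Col P: 10010, Corner: 0


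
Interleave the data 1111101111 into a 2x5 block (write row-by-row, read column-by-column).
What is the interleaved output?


Matrix:
  11111
  01111
Read columns: 1011111111

1011111111


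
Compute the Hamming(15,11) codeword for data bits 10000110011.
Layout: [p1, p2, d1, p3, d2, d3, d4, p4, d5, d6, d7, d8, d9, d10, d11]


Parity bits: p1=1, p2=1, p3=0, p4=0

111000000110011


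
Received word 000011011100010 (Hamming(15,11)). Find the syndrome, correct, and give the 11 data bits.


Syndrome = 6: error at position 6

Data: 01001100010 (corrected bit 6)


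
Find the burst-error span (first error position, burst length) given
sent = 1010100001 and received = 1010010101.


XOR: 0000110100

Burst at position 4, length 4


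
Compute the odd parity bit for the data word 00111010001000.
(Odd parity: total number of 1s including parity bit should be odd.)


Number of 1s in data: 5
Parity bit: 0

0


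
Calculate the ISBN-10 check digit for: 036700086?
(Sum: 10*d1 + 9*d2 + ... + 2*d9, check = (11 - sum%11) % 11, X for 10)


Weighted sum: 160
160 mod 11 = 6

Check digit: 5


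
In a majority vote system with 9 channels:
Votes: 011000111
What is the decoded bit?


Ones: 5 out of 9
Threshold: 5

1 (5/9 voted 1)


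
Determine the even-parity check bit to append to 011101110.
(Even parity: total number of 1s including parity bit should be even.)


Number of 1s in data: 6
Parity bit: 0

0


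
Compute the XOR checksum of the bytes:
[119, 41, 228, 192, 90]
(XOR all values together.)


XOR chain: 119 ^ 41 ^ 228 ^ 192 ^ 90 = 32

32


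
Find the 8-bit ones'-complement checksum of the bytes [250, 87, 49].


Sum = 386 mod 256 = 130
Complement = 125

125


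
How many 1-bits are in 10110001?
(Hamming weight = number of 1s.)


Counting 1s in 10110001

4


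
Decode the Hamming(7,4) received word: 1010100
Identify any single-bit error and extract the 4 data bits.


Syndrome = 7: error at position 7

Data: 1101 (corrected bit 7)


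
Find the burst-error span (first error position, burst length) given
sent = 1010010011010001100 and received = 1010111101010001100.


XOR: 0000101110000000000

Burst at position 4, length 5


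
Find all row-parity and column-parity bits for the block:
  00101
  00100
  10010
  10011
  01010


Row parities: 01010
Column parities: 01010

Row P: 01010, Col P: 01010, Corner: 0


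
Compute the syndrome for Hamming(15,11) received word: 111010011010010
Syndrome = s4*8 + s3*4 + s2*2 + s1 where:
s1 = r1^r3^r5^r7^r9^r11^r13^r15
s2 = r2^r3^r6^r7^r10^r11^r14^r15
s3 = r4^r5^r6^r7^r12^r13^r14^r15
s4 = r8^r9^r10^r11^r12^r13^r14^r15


s1=1, s2=0, s3=0, s4=0

Syndrome = 1 (error at position 1)


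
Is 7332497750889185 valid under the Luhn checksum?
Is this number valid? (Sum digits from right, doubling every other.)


Luhn sum = 83
83 mod 10 = 3

Invalid (Luhn sum mod 10 = 3)


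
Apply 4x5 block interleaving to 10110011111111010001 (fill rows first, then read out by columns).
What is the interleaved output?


Matrix:
  10110
  01111
  11110
  10001
Read columns: 10110110111011100101

10110110111011100101


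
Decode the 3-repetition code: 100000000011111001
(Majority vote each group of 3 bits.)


Groups: 100, 000, 000, 011, 111, 001
Majority votes: 000110

000110


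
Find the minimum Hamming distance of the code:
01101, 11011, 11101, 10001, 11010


Comparing all pairs, minimum distance: 1
Can detect 0 errors, correct 0 errors

1


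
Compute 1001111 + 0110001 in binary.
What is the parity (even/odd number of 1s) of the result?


1001111 = 79
0110001 = 49
Sum = 128 = 10000000
1s count = 1

odd parity (1 ones in 10000000)


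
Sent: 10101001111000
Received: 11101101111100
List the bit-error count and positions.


XOR: 01000100000100

3 error(s) at position(s): 1, 5, 11


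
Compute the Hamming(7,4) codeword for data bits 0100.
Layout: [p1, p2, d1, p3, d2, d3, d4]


Parity bits: p1=1, p2=0, p3=1

1001100


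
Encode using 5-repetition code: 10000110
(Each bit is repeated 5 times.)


Each bit -> 5 copies

1111100000000000000000000111111111100000


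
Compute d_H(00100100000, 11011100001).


XOR: 11111000001
Count of 1s: 6

6


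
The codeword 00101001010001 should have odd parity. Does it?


Number of 1s: 5

Yes, parity is correct (5 ones)


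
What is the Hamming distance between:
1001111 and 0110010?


XOR: 1111101
Count of 1s: 6

6


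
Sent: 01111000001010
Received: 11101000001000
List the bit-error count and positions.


XOR: 10010000000010

3 error(s) at position(s): 0, 3, 12


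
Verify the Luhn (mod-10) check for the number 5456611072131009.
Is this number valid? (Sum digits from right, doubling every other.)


Luhn sum = 41
41 mod 10 = 1

Invalid (Luhn sum mod 10 = 1)


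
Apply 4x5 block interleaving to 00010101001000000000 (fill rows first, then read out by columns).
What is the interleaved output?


Matrix:
  00010
  10100
  10000
  00000
Read columns: 01100000010010000000

01100000010010000000


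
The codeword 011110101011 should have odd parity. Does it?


Number of 1s: 8

No, parity error (8 ones)


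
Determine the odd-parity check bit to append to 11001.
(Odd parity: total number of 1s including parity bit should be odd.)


Number of 1s in data: 3
Parity bit: 0

0


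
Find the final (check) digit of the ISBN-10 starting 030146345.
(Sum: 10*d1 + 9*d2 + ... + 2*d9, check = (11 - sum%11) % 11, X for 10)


Weighted sum: 122
122 mod 11 = 1

Check digit: X


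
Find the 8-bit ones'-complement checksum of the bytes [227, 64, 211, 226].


Sum = 728 mod 256 = 216
Complement = 39

39


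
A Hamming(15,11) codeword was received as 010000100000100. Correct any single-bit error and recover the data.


Syndrome = 8: error at position 8

Data: 00010000100 (corrected bit 8)


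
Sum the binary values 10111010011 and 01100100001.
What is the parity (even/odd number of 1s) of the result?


10111010011 = 1491
01100100001 = 801
Sum = 2292 = 100011110100
1s count = 6

even parity (6 ones in 100011110100)


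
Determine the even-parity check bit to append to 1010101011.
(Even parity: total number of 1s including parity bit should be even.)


Number of 1s in data: 6
Parity bit: 0

0


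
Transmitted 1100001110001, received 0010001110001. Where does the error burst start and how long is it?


XOR: 1110000000000

Burst at position 0, length 3


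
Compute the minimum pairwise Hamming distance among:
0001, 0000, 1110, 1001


Comparing all pairs, minimum distance: 1
Can detect 0 errors, correct 0 errors

1


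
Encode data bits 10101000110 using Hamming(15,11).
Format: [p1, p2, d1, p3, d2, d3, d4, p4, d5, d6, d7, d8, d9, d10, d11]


Parity bits: p1=1, p2=1, p3=1, p4=1

111101011000110


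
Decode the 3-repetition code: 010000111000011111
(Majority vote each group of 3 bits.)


Groups: 010, 000, 111, 000, 011, 111
Majority votes: 001011

001011


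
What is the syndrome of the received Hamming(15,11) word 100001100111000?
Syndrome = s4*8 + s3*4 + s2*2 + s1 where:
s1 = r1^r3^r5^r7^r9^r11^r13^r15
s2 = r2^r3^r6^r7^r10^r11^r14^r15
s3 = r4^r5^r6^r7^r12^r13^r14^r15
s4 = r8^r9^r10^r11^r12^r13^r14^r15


s1=1, s2=0, s3=1, s4=1

Syndrome = 13 (error at position 13)


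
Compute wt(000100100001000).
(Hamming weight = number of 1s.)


Counting 1s in 000100100001000

3


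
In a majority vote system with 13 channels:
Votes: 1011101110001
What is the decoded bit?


Ones: 8 out of 13
Threshold: 7

1 (8/13 voted 1)


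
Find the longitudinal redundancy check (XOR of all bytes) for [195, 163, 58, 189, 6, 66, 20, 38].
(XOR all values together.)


XOR chain: 195 ^ 163 ^ 58 ^ 189 ^ 6 ^ 66 ^ 20 ^ 38 = 145

145


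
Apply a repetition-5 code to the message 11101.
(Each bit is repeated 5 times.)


Each bit -> 5 copies

1111111111111110000011111


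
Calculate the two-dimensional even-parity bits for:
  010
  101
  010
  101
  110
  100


Row parities: 101001
Column parities: 010

Row P: 101001, Col P: 010, Corner: 1


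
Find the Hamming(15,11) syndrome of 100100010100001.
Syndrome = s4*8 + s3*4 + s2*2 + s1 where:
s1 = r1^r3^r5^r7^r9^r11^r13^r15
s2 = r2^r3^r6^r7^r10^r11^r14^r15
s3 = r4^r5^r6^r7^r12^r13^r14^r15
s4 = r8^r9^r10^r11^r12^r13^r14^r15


s1=0, s2=0, s3=0, s4=1

Syndrome = 8 (error at position 8)


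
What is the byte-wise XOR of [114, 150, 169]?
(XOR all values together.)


XOR chain: 114 ^ 150 ^ 169 = 77

77


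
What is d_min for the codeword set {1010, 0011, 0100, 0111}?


Comparing all pairs, minimum distance: 1
Can detect 0 errors, correct 0 errors

1


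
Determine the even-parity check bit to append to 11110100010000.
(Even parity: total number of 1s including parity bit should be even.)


Number of 1s in data: 6
Parity bit: 0

0


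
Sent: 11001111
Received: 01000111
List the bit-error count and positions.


XOR: 10001000

2 error(s) at position(s): 0, 4


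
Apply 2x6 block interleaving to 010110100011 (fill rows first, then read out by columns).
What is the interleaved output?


Matrix:
  010110
  100011
Read columns: 011000101101

011000101101


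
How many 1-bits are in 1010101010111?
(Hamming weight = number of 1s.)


Counting 1s in 1010101010111

8


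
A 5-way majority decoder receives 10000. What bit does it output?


Ones: 1 out of 5
Threshold: 3

0 (1/5 voted 1)


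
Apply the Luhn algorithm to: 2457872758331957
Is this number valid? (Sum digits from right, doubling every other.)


Luhn sum = 78
78 mod 10 = 8

Invalid (Luhn sum mod 10 = 8)


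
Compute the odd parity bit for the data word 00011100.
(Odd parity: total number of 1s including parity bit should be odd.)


Number of 1s in data: 3
Parity bit: 0

0


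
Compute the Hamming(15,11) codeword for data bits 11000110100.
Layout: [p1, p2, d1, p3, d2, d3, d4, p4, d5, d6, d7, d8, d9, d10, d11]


Parity bits: p1=0, p2=1, p3=0, p4=1

011010010110100


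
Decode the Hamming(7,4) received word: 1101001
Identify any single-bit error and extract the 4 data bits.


Syndrome = 0: no error detected

Data: 0001 (no errors)


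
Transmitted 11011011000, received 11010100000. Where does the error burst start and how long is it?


XOR: 00001111000

Burst at position 4, length 4


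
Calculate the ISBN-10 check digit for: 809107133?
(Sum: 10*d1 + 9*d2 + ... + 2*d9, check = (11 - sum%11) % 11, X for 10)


Weighted sum: 213
213 mod 11 = 4

Check digit: 7


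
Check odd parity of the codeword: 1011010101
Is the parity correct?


Number of 1s: 6

No, parity error (6 ones)


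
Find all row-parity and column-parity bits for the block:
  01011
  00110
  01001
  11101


Row parities: 1000
Column parities: 11001

Row P: 1000, Col P: 11001, Corner: 1


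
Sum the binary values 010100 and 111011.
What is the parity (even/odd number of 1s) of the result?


010100 = 20
111011 = 59
Sum = 79 = 1001111
1s count = 5

odd parity (5 ones in 1001111)


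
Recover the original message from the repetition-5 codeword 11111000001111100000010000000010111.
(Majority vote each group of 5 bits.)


Groups: 11111, 00000, 11111, 00000, 01000, 00000, 10111
Majority votes: 1010001

1010001


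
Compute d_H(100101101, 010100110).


XOR: 110001011
Count of 1s: 5

5


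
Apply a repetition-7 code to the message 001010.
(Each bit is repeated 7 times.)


Each bit -> 7 copies

000000000000001111111000000011111110000000


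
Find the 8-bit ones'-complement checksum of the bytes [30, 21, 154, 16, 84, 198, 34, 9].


Sum = 546 mod 256 = 34
Complement = 221

221


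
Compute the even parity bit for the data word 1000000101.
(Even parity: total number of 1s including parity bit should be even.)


Number of 1s in data: 3
Parity bit: 1

1


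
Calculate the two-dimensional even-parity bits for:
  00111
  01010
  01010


Row parities: 100
Column parities: 00111

Row P: 100, Col P: 00111, Corner: 1


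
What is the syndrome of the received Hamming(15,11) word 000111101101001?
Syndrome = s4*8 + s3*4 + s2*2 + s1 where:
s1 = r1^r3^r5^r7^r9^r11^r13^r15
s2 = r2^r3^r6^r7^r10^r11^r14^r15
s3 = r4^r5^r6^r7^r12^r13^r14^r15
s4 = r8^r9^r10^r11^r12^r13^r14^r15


s1=0, s2=0, s3=0, s4=0

Syndrome = 0 (no error)


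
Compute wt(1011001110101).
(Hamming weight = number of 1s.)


Counting 1s in 1011001110101

8


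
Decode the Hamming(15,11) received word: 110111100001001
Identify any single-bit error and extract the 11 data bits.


Syndrome = 0: no error detected

Data: 01110001001 (no errors)


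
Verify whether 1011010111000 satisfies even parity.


Number of 1s: 7

No, parity error (7 ones)


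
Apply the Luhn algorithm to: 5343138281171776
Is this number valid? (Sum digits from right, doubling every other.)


Luhn sum = 66
66 mod 10 = 6

Invalid (Luhn sum mod 10 = 6)


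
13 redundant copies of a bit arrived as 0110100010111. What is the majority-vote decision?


Ones: 7 out of 13
Threshold: 7

1 (7/13 voted 1)


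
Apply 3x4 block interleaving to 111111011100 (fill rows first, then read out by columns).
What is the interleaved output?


Matrix:
  1111
  1101
  1100
Read columns: 111111100110

111111100110


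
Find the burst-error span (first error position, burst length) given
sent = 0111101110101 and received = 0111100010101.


XOR: 0000001100000

Burst at position 6, length 2


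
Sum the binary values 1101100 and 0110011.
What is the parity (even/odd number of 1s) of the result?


1101100 = 108
0110011 = 51
Sum = 159 = 10011111
1s count = 6

even parity (6 ones in 10011111)


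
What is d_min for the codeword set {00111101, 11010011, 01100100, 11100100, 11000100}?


Comparing all pairs, minimum distance: 1
Can detect 0 errors, correct 0 errors

1


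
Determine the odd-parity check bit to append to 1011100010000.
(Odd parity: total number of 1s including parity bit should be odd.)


Number of 1s in data: 5
Parity bit: 0

0


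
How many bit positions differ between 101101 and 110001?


XOR: 011100
Count of 1s: 3

3


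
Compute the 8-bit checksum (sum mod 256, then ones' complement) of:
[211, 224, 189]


Sum = 624 mod 256 = 112
Complement = 143

143


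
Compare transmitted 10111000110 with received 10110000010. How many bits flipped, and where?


XOR: 00001000100

2 error(s) at position(s): 4, 8


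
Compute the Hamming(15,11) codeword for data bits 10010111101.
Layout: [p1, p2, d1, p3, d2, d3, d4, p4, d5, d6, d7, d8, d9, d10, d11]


Parity bits: p1=1, p2=1, p3=0, p4=1

111000110111101


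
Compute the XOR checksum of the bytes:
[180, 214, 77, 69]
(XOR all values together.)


XOR chain: 180 ^ 214 ^ 77 ^ 69 = 106

106


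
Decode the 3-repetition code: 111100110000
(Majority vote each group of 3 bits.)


Groups: 111, 100, 110, 000
Majority votes: 1010

1010


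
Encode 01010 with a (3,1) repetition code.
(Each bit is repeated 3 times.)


Each bit -> 3 copies

000111000111000


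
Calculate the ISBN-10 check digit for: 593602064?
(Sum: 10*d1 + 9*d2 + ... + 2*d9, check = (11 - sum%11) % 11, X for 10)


Weighted sum: 233
233 mod 11 = 2

Check digit: 9


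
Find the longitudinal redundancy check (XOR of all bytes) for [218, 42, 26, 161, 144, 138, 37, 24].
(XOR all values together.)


XOR chain: 218 ^ 42 ^ 26 ^ 161 ^ 144 ^ 138 ^ 37 ^ 24 = 108

108


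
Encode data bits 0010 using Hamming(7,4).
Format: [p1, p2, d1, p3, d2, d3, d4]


Parity bits: p1=0, p2=1, p3=1

0101010


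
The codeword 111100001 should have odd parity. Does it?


Number of 1s: 5

Yes, parity is correct (5 ones)


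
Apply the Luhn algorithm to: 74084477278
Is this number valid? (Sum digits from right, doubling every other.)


Luhn sum = 61
61 mod 10 = 1

Invalid (Luhn sum mod 10 = 1)


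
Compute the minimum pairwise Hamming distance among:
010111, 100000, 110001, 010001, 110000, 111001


Comparing all pairs, minimum distance: 1
Can detect 0 errors, correct 0 errors

1


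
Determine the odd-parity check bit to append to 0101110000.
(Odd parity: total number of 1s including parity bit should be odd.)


Number of 1s in data: 4
Parity bit: 1

1


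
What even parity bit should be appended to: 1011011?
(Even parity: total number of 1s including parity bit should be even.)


Number of 1s in data: 5
Parity bit: 1

1


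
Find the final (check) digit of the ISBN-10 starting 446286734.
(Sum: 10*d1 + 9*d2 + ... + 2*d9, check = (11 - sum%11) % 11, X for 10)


Weighted sum: 261
261 mod 11 = 8

Check digit: 3


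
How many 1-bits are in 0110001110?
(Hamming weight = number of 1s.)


Counting 1s in 0110001110

5


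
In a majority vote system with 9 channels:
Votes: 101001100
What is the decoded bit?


Ones: 4 out of 9
Threshold: 5

0 (4/9 voted 1)


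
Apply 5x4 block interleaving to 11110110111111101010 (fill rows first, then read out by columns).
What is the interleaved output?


Matrix:
  1111
  0110
  1111
  1110
  1010
Read columns: 10111111101111110100

10111111101111110100


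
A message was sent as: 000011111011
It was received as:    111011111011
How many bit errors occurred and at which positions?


XOR: 111000000000

3 error(s) at position(s): 0, 1, 2


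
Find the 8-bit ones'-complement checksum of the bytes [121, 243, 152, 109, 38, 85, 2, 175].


Sum = 925 mod 256 = 157
Complement = 98

98


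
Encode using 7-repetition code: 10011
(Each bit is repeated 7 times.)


Each bit -> 7 copies

11111110000000000000011111111111111


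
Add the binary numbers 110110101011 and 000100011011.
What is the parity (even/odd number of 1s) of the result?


110110101011 = 3499
000100011011 = 283
Sum = 3782 = 111011000110
1s count = 7

odd parity (7 ones in 111011000110)


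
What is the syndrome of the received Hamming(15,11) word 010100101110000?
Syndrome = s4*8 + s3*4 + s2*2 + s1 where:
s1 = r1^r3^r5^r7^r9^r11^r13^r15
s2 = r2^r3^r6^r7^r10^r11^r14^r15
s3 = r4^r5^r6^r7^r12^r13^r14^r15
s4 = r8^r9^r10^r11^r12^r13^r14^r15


s1=1, s2=0, s3=0, s4=1

Syndrome = 9 (error at position 9)


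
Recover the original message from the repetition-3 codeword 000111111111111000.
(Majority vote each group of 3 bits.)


Groups: 000, 111, 111, 111, 111, 000
Majority votes: 011110

011110


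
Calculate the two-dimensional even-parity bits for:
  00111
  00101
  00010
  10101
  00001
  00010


Row parities: 101111
Column parities: 10110

Row P: 101111, Col P: 10110, Corner: 1


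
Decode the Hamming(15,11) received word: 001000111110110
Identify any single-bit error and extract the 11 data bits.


Syndrome = 7: error at position 7

Data: 10001110110 (corrected bit 7)


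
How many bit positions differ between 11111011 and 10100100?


XOR: 01011111
Count of 1s: 6

6


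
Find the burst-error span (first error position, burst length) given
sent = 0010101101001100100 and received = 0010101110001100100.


XOR: 0000000011000000000

Burst at position 8, length 2


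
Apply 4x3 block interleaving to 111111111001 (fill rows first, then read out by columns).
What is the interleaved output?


Matrix:
  111
  111
  111
  001
Read columns: 111011101111

111011101111


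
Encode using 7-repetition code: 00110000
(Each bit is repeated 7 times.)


Each bit -> 7 copies

00000000000000111111111111110000000000000000000000000000


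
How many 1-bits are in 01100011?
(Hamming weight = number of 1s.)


Counting 1s in 01100011

4


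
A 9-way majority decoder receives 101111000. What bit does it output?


Ones: 5 out of 9
Threshold: 5

1 (5/9 voted 1)


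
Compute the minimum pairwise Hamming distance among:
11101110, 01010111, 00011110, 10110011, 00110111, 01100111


Comparing all pairs, minimum distance: 2
Can detect 1 errors, correct 0 errors

2


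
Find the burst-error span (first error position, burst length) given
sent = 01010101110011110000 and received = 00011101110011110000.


XOR: 01001000000000000000

Burst at position 1, length 4


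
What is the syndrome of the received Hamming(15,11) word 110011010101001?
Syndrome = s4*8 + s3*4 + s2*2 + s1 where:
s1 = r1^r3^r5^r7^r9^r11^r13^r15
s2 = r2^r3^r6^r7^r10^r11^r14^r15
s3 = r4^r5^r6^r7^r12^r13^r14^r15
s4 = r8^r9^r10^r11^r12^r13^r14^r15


s1=1, s2=0, s3=0, s4=0

Syndrome = 1 (error at position 1)


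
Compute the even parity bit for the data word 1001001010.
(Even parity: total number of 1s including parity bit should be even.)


Number of 1s in data: 4
Parity bit: 0

0


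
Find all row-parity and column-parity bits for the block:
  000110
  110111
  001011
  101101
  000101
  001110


Row parities: 011001
Column parities: 011100

Row P: 011001, Col P: 011100, Corner: 1


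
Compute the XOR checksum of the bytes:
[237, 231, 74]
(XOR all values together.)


XOR chain: 237 ^ 231 ^ 74 = 64

64


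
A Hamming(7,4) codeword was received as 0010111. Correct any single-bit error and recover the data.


Syndrome = 7: error at position 7

Data: 1110 (corrected bit 7)
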